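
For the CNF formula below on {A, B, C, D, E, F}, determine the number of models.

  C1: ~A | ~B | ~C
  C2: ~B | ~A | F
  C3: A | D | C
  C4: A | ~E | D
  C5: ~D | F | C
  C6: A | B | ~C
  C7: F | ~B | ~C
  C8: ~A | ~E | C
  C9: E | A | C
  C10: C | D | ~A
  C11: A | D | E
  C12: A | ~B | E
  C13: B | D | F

There are 2^6 = 64 truth assignments over (A, B, C, D, E, F).
Split on B. With B = 1, the clauses containing B are satisfied and ~B drops from the rest; 3 of the 2^5 = 32 assignments to the other variables satisfy what remains.
With B = 0, by the same count on the reduced clause set, 8 assignments work.
Total: 3 + 8 = 11.

11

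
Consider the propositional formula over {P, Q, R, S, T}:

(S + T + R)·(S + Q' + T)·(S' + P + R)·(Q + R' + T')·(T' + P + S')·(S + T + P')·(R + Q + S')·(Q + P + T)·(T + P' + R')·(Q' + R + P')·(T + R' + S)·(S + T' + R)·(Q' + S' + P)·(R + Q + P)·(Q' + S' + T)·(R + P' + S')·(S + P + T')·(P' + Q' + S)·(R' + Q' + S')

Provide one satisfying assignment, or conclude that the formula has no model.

Branch on S: set S = 1.
Branch on P: set P = 1.
From the singleton clause (R), R = 1.
From the singleton clause (T), T = 1.
From the singleton clause (Q), Q = 1.
That conflicts with the unit clause (Q').
That branch fails; take P = 0 instead.
From the singleton clause (R), R = 1.
From the singleton clause (T'), T = 0.
From the singleton clause (Q), Q = 1.
That conflicts with the unit clause (Q').
Both values of P lead to a conflict.
That branch fails; take S = 0 instead.
Branch on T: set T = 1.
From the singleton clause (R), R = 1.
From the singleton clause (Q), Q = 1.
From the singleton clause (P), P = 1.
That conflicts with the unit clause (P').
That branch fails; take T = 0 instead.
From the singleton clause (R), R = 1.
That conflicts with the unit clause (R').
Both values of T lead to a conflict.
Both values of S lead to a conflict.

UNSATISFIABLE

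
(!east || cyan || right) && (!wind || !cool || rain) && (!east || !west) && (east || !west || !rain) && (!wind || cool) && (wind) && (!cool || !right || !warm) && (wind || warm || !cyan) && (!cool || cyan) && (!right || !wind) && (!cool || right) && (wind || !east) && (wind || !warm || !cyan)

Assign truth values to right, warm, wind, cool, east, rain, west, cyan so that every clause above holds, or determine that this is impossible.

The clause (wind) is unit, so wind = true.
The clause (cool) is unit, so cool = true.
The clause (rain) is unit, so rain = true.
The clause (cyan) is unit, so cyan = true.
The clause (!right) is unit, so right = false.
That conflicts with the unit clause (right).

UNSATISFIABLE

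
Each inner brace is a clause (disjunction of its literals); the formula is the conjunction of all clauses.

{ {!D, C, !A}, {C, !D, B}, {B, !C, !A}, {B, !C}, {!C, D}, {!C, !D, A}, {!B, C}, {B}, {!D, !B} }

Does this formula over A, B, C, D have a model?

(B) alone gives B = true.
(C) alone gives C = true.
(D) alone gives D = true.
That conflicts with the unit clause (!D).
No assignment satisfies every clause.

Unsatisfiable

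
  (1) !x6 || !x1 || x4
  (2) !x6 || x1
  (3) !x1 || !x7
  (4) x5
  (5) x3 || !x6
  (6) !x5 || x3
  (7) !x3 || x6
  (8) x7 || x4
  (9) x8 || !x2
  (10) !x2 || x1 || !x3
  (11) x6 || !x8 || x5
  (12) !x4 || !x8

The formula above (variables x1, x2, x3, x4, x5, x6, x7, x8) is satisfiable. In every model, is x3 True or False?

True

Suppose x3 = false.
(x5) alone gives x5 = true.
But (!x5) is also a unit clause — contradiction.
So every satisfying assignment has x3 = True.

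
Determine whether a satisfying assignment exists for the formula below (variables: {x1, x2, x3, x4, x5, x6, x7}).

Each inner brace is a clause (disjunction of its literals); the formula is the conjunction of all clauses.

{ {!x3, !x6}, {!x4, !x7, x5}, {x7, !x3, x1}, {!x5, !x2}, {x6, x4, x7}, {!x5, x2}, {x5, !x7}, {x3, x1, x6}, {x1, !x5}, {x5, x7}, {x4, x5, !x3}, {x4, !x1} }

No

Try x3 = false.
Try x5 = false.
The clause (!x7) is unit, so x7 = false.
But (x7) is also a unit clause — contradiction.
Backtrack on x5: now try x5 = true.
The clause (!x2) is unit, so x2 = false.
But (x2) is also a unit clause — contradiction.
Neither x5 = true nor x5 = false works.
Backtrack on x3: now try x3 = true.
The clause (!x6) is unit, so x6 = false.
Try x7 = true.
The clause (x5) is unit, so x5 = true.
The clause (!x2) is unit, so x2 = false.
But (x2) is also a unit clause — contradiction.
Backtrack on x7: now try x7 = false.
The clause (x1) is unit, so x1 = true.
The clause (x4) is unit, so x4 = true.
The clause (x5) is unit, so x5 = true.
The clause (!x2) is unit, so x2 = false.
But (x2) is also a unit clause — contradiction.
Neither x7 = true nor x7 = false works.
Neither x3 = true nor x3 = false works.
No assignment satisfies every clause.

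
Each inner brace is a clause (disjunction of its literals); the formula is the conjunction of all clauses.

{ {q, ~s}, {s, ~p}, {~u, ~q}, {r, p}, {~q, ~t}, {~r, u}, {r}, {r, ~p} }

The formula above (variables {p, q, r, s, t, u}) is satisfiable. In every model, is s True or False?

Suppose s = 1.
The clause (q) is unit, so q = 1.
The clause (~u) is unit, so u = 0.
The clause (~t) is unit, so t = 0.
The clause (~r) is unit, so r = 0.
But (r) is also a unit clause — contradiction.
So every satisfying assignment has s = False.

False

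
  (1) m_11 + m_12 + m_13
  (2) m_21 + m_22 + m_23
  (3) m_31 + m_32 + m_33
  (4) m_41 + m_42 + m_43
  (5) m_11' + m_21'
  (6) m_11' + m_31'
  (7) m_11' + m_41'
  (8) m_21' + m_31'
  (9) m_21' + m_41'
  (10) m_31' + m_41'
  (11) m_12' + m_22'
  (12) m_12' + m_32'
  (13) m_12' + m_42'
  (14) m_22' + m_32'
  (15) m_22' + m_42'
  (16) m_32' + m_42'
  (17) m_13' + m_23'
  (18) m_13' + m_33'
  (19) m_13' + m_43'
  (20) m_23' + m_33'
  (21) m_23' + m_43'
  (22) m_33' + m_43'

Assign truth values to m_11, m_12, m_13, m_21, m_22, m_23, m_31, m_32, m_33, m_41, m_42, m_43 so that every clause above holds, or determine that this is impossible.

Case m_11 = 0:
Case m_12 = 1:
(m_22') alone gives m_22 = 0.
(m_32') alone gives m_32 = 0.
(m_42') alone gives m_42 = 0.
Case m_21 = 1:
(m_31') alone gives m_31 = 0.
(m_33) alone gives m_33 = 1.
(m_41') alone gives m_41 = 0.
(m_43) alone gives m_43 = 1.
That conflicts with the unit clause (m_43').
That branch fails; take m_21 = 0 instead.
(m_23) alone gives m_23 = 1.
(m_13') alone gives m_13 = 0.
(m_33') alone gives m_33 = 0.
(m_31) alone gives m_31 = 1.
(m_41') alone gives m_41 = 0.
(m_43) alone gives m_43 = 1.
That conflicts with the unit clause (m_43').
Either choice for m_21 ends in contradiction.
That branch fails; take m_12 = 0 instead.
(m_13) alone gives m_13 = 1.
(m_23') alone gives m_23 = 0.
(m_33') alone gives m_33 = 0.
(m_43') alone gives m_43 = 0.
Case m_21 = 1:
(m_31') alone gives m_31 = 0.
(m_32) alone gives m_32 = 1.
(m_41') alone gives m_41 = 0.
(m_42) alone gives m_42 = 1.
That conflicts with the unit clause (m_42').
That branch fails; take m_21 = 0 instead.
(m_22) alone gives m_22 = 1.
(m_32') alone gives m_32 = 0.
(m_31) alone gives m_31 = 1.
(m_41') alone gives m_41 = 0.
(m_42) alone gives m_42 = 1.
That conflicts with the unit clause (m_42').
Either choice for m_21 ends in contradiction.
Either choice for m_12 ends in contradiction.
That branch fails; take m_11 = 1 instead.
(m_21') alone gives m_21 = 0.
(m_31') alone gives m_31 = 0.
(m_41') alone gives m_41 = 0.
Case m_22 = 1:
(m_12') alone gives m_12 = 0.
(m_32') alone gives m_32 = 0.
(m_33) alone gives m_33 = 1.
(m_42') alone gives m_42 = 0.
(m_43) alone gives m_43 = 1.
That conflicts with the unit clause (m_43').
That branch fails; take m_22 = 0 instead.
(m_23) alone gives m_23 = 1.
(m_13') alone gives m_13 = 0.
(m_33') alone gives m_33 = 0.
(m_32) alone gives m_32 = 1.
(m_12') alone gives m_12 = 0.
(m_42') alone gives m_42 = 0.
(m_43) alone gives m_43 = 1.
That conflicts with the unit clause (m_43').
Either choice for m_22 ends in contradiction.
Either choice for m_11 ends in contradiction.

UNSATISFIABLE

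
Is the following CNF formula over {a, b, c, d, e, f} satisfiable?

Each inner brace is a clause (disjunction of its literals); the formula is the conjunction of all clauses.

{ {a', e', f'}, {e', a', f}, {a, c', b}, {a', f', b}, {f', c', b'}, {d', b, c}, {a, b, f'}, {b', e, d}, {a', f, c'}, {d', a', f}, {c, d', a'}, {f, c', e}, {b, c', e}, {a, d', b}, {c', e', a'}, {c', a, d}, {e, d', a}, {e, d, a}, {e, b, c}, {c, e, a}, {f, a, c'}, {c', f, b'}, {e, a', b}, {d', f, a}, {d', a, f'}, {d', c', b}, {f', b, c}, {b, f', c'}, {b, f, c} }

Branch on a: set a = 0.
Branch on c: set c = 0.
From the singleton clause (e), e = 1.
Branch on d: set d = 0.
Branch on b: set b = 1.
Every clause is now satisfied; f is unconstrained.
A satisfying assignment: a=0,  b=1,  c=0,  d=0,  e=1,  f=1.

Yes, satisfiable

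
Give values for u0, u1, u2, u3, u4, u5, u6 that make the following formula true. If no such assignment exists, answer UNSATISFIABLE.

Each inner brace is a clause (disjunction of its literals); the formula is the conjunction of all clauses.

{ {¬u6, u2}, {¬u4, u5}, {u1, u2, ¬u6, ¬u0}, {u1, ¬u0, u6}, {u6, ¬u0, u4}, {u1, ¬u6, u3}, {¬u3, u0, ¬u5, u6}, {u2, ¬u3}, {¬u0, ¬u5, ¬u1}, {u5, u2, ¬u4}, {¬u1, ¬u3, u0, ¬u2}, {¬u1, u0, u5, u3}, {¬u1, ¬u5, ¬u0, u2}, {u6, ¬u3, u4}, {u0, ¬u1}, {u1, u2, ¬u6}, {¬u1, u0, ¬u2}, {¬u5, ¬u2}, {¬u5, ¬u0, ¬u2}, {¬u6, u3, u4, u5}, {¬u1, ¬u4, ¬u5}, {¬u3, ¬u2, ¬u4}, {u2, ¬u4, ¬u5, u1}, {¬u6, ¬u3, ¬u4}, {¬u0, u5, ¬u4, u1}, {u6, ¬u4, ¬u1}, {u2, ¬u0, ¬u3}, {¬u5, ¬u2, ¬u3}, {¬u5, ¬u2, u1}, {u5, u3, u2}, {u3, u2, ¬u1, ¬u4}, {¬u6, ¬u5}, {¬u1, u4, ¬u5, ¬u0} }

Try u6 = True.
From the singleton clause (u2), u2 = True.
From the singleton clause (¬u5), u5 = False.
From the singleton clause (¬u4), u4 = False.
From the singleton clause (u3), u3 = True.
Try u1 = False.
No clause remains; u0 is free.

u0 ↦ True; u1 ↦ False; u2 ↦ True; u3 ↦ True; u4 ↦ False; u5 ↦ False; u6 ↦ True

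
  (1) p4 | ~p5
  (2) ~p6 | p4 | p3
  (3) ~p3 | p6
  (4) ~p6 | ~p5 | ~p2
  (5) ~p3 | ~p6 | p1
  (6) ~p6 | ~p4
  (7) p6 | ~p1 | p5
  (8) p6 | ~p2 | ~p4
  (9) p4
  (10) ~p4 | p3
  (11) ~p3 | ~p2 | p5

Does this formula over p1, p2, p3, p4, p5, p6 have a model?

(p4) alone gives p4 = 1.
(~p6) alone gives p6 = 0.
(~p3) alone gives p3 = 0.
But (p3) is also a unit clause — contradiction.
No assignment satisfies every clause.

No, unsatisfiable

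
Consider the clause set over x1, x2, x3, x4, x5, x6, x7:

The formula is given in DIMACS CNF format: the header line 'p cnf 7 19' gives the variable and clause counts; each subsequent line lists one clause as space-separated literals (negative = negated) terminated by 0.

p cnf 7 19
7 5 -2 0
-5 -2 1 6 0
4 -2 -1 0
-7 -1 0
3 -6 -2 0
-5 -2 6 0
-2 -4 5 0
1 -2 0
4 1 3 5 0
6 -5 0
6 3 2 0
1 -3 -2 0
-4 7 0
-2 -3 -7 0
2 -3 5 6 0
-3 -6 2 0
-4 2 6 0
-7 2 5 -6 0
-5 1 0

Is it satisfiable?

Satisfiable

Branch on x7: set x7 = False.
(¬x4) alone gives x4 = False.
Branch on x5: set x5 = True.
(x6) alone gives x6 = True.
(x1) alone gives x1 = True.
(¬x2) alone gives x2 = False.
(¬x3) alone gives x3 = False.
Every clause now holds.
A satisfying assignment: x1=True; x2=False; x3=False; x4=False; x5=True; x6=True; x7=False.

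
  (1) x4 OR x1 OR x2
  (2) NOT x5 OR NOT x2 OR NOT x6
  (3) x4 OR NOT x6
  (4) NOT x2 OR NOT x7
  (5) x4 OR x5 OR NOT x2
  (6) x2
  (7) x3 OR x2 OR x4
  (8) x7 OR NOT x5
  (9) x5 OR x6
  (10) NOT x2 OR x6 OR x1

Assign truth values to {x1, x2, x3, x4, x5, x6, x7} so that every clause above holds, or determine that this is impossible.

(x2) alone gives x2 = true.
(NOT x7) alone gives x7 = false.
(NOT x5) alone gives x5 = false.
(x4) alone gives x4 = true.
(x6) alone gives x6 = true.
No clause remains; x1, x3 are free.

x1: false, x2: true, x3: true, x4: true, x5: false, x6: true, x7: false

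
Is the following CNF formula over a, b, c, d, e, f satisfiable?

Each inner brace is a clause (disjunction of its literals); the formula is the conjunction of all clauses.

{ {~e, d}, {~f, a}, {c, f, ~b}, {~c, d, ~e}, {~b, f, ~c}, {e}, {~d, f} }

The clause (e) is unit, so e = 1.
The clause (d) is unit, so d = 1.
The clause (f) is unit, so f = 1.
The clause (a) is unit, so a = 1.
No clause remains; b, c are free.
A satisfying assignment: a=1, b=0, c=0, d=1, e=1, f=1.

Yes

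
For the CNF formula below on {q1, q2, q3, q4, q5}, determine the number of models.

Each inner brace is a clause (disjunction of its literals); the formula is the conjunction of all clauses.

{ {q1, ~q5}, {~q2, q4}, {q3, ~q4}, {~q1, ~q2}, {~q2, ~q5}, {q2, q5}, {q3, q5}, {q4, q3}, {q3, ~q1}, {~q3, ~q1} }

1

There are 2^5 = 32 truth assignments over (q1, q2, q3, q4, q5).
Split on q3. With q3 = 1, the clauses containing q3 are satisfied and ~q3 drops from the rest; 1 of the 2^4 = 16 assignments to the other variables satisfy what remains.
With q3 = 0, by the same count on the reduced clause set, 0 assignments work.
(One model: q1=F, q2=T, q3=T, q4=T, q5=F.)
Total: 1 + 0 = 1.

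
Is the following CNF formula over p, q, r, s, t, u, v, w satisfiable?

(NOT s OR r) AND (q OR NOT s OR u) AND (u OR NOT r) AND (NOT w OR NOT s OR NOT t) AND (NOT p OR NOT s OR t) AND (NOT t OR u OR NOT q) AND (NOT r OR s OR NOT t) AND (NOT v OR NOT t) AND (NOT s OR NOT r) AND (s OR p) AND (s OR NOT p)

Case s = false:
Unit clause (p) forces p = true.
That conflicts with the unit clause (NOT p).
Undo s and try s = true.
Unit clause (r) forces r = true.
That conflicts with the unit clause (NOT r).
Neither s = true nor s = false works.
No assignment satisfies every clause.

No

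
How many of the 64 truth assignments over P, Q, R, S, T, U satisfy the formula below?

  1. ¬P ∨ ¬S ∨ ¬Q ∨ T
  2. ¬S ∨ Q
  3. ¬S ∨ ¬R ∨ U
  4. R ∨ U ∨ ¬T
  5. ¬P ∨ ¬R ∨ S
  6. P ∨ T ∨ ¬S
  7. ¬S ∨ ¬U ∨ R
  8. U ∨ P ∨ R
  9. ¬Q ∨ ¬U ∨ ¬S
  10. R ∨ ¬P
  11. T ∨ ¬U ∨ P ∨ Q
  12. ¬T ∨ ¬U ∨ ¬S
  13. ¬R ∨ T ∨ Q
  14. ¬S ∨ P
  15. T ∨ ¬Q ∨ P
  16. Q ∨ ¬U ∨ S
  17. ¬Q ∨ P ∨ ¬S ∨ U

There are 2^6 = 64 truth assignments over (P, Q, R, S, T, U).
Split on Q. With Q = True, the clauses containing Q are satisfied and ¬Q drops from the rest; 3 of the 2^5 = 32 assignments to the other variables satisfy what remains.
With Q = False, by the same count on the reduced clause set, 1 assignment works.
(One model: P=F, Q=F, R=T, S=F, T=T, U=F.)
Total: 3 + 1 = 4.

4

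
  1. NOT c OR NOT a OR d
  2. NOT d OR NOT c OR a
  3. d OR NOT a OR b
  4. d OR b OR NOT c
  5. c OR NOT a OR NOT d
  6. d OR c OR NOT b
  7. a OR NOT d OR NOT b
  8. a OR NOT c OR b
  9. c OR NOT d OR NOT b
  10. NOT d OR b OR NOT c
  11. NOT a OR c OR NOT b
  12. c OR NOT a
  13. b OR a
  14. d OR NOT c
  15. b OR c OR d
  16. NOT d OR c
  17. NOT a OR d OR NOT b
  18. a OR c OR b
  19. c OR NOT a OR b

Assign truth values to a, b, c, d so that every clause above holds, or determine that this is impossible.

Case c = true:
From the singleton clause (d), d = true.
From the singleton clause (a), a = true.
From the singleton clause (b), b = true.
All clauses are satisfied.

a ↦ true; b ↦ true; c ↦ true; d ↦ true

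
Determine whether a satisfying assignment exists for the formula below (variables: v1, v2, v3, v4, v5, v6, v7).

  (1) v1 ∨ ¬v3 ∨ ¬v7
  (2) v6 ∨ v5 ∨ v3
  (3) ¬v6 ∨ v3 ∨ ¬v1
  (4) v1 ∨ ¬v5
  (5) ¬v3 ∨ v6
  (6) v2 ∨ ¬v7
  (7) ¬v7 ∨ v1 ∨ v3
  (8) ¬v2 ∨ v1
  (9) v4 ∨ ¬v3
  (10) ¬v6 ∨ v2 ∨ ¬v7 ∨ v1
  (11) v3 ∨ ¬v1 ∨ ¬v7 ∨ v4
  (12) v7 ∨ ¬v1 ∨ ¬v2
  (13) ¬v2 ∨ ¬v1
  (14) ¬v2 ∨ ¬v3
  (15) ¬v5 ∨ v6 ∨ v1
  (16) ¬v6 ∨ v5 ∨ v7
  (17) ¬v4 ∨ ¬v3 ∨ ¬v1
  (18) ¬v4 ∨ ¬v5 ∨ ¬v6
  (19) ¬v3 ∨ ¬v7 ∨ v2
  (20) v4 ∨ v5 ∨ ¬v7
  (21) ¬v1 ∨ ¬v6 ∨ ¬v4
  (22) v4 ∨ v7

Case v1 = True:
(¬v2) alone gives v2 = False.
(¬v7) alone gives v7 = False.
(v4) alone gives v4 = True.
(¬v3) alone gives v3 = False.
(¬v6) alone gives v6 = False.
(v5) alone gives v5 = True.
Every clause now holds.
A satisfying assignment: v1 ↦ True; v2 ↦ False; v3 ↦ False; v4 ↦ True; v5 ↦ True; v6 ↦ False; v7 ↦ False.

Yes, satisfiable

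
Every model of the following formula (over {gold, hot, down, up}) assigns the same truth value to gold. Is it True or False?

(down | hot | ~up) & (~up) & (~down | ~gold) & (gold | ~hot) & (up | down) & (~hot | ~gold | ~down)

Suppose gold = 1.
Unit clause (~up) forces up = 0.
Unit clause (~down) forces down = 0.
Now (down) is unsatisfied and unit — conflict.
So every satisfying assignment has gold = False.

False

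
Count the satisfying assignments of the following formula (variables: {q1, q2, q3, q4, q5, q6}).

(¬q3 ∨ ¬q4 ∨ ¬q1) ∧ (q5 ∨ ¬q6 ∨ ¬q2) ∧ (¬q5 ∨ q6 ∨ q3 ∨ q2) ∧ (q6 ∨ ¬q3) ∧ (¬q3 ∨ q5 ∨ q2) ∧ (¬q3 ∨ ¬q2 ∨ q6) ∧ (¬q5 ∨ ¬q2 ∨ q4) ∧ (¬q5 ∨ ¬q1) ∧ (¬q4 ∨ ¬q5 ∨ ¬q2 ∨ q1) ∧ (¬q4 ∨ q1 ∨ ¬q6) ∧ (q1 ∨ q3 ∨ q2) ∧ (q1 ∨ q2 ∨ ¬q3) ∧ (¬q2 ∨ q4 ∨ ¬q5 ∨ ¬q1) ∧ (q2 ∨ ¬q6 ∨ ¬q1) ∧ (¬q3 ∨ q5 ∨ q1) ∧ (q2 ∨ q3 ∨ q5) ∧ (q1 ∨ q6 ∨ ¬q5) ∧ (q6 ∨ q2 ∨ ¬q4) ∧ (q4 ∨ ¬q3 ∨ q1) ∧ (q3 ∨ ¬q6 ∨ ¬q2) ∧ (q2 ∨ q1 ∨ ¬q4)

4

There are 2^6 = 64 truth assignments over (q1, q2, q3, q4, q5, q6).
Split on q4. With q4 = True, the clauses containing q4 are satisfied and ¬q4 drops from the rest; 2 of the 2^5 = 32 assignments to the other variables satisfy what remains.
With q4 = False, by the same count on the reduced clause set, 2 assignments work.
Total: 2 + 2 = 4.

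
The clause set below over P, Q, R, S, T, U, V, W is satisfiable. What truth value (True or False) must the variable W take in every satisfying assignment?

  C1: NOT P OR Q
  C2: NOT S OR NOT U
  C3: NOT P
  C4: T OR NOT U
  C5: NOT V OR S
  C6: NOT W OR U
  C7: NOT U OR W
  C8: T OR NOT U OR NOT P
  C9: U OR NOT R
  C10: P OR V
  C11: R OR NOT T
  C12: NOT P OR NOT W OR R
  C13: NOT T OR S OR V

False

Suppose W = true.
The clause (NOT P) is unit, so P = false.
The clause (U) is unit, so U = true.
The clause (NOT S) is unit, so S = false.
The clause (T) is unit, so T = true.
The clause (NOT V) is unit, so V = false.
But (V) is also a unit clause — contradiction.
So every satisfying assignment has W = False.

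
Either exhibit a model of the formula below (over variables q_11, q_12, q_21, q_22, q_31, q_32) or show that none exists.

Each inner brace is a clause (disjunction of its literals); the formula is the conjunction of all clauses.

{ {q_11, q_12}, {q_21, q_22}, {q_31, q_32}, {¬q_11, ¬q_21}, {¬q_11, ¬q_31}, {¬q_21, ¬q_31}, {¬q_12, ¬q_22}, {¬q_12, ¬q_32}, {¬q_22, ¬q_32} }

Suppose q_11 = True.
(¬q_21) alone gives q_21 = False.
(q_22) alone gives q_22 = True.
(¬q_31) alone gives q_31 = False.
(q_32) alone gives q_32 = True.
That conflicts with the unit clause (¬q_32).
That branch fails; take q_11 = False instead.
(q_12) alone gives q_12 = True.
(¬q_22) alone gives q_22 = False.
(q_21) alone gives q_21 = True.
(¬q_31) alone gives q_31 = False.
(q_32) alone gives q_32 = True.
That conflicts with the unit clause (¬q_32).
Either choice for q_11 ends in contradiction.

UNSATISFIABLE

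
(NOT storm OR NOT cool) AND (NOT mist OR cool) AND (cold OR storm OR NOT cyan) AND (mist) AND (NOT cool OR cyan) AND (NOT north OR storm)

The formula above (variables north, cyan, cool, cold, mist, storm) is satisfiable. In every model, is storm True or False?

False

Suppose storm = true.
(NOT cool) alone gives cool = false.
(NOT mist) alone gives mist = false.
But (mist) is also a unit clause — contradiction.
So every satisfying assignment has storm = False.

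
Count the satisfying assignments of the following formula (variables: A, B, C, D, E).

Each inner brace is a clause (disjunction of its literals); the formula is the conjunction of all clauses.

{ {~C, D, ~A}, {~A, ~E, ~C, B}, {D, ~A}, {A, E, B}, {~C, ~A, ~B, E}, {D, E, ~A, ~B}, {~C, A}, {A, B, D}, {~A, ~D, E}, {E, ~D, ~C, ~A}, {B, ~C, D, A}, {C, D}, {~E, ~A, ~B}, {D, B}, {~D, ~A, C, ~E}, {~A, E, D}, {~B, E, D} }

3

There are 2^5 = 32 truth assignments over (A, B, C, D, E).
Split on D. With D = 1, the clauses containing D are satisfied and ~D drops from the rest; 3 of the 2^4 = 16 assignments to the other variables satisfy what remains.
With D = 0, by the same count on the reduced clause set, 0 assignments work.
(One model: A=F, B=F, C=F, D=T, E=T.)
Total: 3 + 0 = 3.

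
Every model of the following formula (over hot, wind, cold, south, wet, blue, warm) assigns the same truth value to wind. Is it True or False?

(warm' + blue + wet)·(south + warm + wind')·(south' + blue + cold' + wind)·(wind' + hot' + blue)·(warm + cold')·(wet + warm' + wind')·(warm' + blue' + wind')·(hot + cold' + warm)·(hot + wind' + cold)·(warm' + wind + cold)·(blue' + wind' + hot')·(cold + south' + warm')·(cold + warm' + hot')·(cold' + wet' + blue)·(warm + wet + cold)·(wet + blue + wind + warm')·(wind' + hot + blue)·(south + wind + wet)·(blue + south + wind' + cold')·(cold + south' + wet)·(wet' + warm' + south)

Suppose wind = 1.
Case south = 1:
Case hot = 0:
(cold) alone gives cold = 1.
(warm) alone gives warm = 1.
(wet) alone gives wet = 1.
(blue') alone gives blue = 0.
That conflicts with the unit clause (blue).
That branch fails; take hot = 1 instead.
(blue) alone gives blue = 1.
That conflicts with the unit clause (blue').
Both values of hot lead to a conflict.
That branch fails; take south = 0 instead.
(warm) alone gives warm = 1.
(wet) alone gives wet = 1.
That conflicts with the unit clause (wet').
Both values of south lead to a conflict.
So every satisfying assignment has wind = False.

False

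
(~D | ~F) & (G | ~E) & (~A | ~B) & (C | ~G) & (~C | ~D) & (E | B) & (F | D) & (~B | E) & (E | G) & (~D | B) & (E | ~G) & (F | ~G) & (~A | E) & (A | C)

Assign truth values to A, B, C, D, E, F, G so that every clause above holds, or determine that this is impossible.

A: 1, B: 0, C: 1, D: 0, E: 1, F: 1, G: 1

Suppose D = 0.
(F) alone gives F = 1.
Suppose G = 1.
(C) alone gives C = 1.
(E) alone gives E = 1.
Suppose A = 1.
(~B) alone gives B = 0.
All clauses are satisfied.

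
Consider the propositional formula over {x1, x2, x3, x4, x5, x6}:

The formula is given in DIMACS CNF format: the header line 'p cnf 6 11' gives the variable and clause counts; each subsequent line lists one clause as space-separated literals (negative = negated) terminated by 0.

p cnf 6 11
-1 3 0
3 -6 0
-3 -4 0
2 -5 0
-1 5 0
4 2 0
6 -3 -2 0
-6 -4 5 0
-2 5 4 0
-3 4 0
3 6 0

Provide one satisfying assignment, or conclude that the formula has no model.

Suppose x1 = False.
Suppose x3 = True.
The clause (¬x4) is unit, so x4 = False.
That conflicts with the unit clause (x4).
Undo x3 and try x3 = False.
The clause (¬x6) is unit, so x6 = False.
That conflicts with the unit clause (x6).
Either choice for x3 ends in contradiction.
Undo x1 and try x1 = True.
The clause (x3) is unit, so x3 = True.
The clause (¬x4) is unit, so x4 = False.
That conflicts with the unit clause (x4).
Either choice for x1 ends in contradiction.

UNSATISFIABLE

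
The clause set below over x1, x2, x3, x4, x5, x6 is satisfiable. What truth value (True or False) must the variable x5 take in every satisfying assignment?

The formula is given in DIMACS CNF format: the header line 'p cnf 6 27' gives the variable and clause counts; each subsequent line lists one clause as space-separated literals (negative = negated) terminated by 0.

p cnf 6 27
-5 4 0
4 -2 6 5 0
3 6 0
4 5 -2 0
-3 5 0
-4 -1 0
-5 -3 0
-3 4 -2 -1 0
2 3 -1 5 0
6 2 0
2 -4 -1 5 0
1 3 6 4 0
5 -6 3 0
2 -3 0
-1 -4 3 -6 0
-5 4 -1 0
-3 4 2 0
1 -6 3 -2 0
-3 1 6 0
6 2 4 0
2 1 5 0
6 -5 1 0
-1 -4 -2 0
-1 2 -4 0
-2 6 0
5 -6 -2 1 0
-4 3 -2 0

Suppose x5 = False.
From the singleton clause (¬x3), x3 = False.
From the singleton clause (x6), x6 = True.
But (¬x6) is also a unit clause — contradiction.
So every satisfying assignment has x5 = True.

True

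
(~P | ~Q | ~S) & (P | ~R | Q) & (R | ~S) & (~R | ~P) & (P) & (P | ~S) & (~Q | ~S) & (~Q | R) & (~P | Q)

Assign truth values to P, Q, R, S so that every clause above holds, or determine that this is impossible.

From the singleton clause (P), P = 1.
From the singleton clause (~R), R = 0.
From the singleton clause (~S), S = 0.
From the singleton clause (~Q), Q = 0.
But (Q) is also a unit clause — contradiction.

UNSATISFIABLE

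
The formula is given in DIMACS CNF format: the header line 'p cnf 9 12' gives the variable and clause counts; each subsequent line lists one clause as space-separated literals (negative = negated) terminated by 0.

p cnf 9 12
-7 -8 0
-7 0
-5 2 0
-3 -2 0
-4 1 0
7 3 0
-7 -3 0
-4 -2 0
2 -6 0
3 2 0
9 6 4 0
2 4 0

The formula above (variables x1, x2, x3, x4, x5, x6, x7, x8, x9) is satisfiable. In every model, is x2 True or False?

Suppose x2 = True.
(¬x7) alone gives x7 = False.
(¬x3) alone gives x3 = False.
Now (x3) is unsatisfied and unit — conflict.
So every satisfying assignment has x2 = False.

False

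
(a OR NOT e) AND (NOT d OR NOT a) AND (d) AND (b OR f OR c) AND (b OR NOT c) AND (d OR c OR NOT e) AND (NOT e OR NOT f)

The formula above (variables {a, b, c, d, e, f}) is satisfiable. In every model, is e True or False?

False

Suppose e = true.
(a) alone gives a = true.
(NOT d) alone gives d = false.
But (d) is also a unit clause — contradiction.
So every satisfying assignment has e = False.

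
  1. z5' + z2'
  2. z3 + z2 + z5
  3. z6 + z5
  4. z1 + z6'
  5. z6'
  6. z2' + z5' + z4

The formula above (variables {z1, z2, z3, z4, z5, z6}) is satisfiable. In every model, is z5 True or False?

True

Suppose z5 = 0.
(z6) alone gives z6 = 1.
That conflicts with the unit clause (z6').
So every satisfying assignment has z5 = True.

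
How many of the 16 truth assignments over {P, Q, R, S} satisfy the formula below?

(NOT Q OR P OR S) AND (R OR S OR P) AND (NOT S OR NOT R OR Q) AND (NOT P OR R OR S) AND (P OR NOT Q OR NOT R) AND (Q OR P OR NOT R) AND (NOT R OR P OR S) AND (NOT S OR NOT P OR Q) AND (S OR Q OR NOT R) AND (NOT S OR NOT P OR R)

There are 2^4 = 16 truth assignments over (P, Q, R, S).
Split on R. With R = true, the clauses containing R are satisfied and NOT R drops from the rest; 2 of the 2^3 = 8 assignments to the other variables satisfy what remains.
With R = false, by the same count on the reduced clause set, 2 assignments work.
(One model: P=F, Q=F, R=F, S=T.)
Total: 2 + 2 = 4.

4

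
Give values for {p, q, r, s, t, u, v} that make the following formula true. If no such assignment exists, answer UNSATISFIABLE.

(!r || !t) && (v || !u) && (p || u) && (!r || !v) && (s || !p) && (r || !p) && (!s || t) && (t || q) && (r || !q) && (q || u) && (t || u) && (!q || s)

Branch on r: set r = false.
The clause (!p) is unit, so p = false.
The clause (u) is unit, so u = true.
The clause (v) is unit, so v = true.
The clause (!q) is unit, so q = false.
The clause (t) is unit, so t = true.
Every clause is now satisfied; s is unconstrained.

p=false,  q=false,  r=false,  s=false,  t=true,  u=true,  v=true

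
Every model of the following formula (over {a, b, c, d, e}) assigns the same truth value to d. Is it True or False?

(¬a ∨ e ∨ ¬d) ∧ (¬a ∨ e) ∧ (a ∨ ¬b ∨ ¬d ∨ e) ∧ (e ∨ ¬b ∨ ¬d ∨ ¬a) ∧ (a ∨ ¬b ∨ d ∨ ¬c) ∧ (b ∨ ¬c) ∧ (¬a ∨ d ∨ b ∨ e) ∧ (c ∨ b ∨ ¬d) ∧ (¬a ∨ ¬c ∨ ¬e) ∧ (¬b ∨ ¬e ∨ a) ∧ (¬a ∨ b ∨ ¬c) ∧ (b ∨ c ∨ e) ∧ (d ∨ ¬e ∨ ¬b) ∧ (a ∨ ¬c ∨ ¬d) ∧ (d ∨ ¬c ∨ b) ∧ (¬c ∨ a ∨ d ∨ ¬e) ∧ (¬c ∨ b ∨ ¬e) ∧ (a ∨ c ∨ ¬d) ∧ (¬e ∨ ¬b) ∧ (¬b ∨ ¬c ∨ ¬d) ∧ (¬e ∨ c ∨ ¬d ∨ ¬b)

Suppose d = True.
Branch on a: set a = False.
(¬c) alone gives c = False.
Now (c) is unsatisfied and unit — conflict.
So a must be the other value — set a = True.
(e) alone gives e = True.
(¬c) alone gives c = False.
(b) alone gives b = True.
Now (¬b) is unsatisfied and unit — conflict.
Either choice for a ends in contradiction.
So every satisfying assignment has d = False.

False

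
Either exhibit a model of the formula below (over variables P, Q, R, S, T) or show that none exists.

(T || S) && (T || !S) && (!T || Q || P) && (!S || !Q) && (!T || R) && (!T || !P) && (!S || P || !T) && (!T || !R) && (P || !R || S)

UNSATISFIABLE

Branch on T: set T = true.
Unit clause (R) forces R = true.
But (!R) is also a unit clause — contradiction.
Backtrack on T: now try T = false.
Unit clause (S) forces S = true.
But (!S) is also a unit clause — contradiction.
Either choice for T ends in contradiction.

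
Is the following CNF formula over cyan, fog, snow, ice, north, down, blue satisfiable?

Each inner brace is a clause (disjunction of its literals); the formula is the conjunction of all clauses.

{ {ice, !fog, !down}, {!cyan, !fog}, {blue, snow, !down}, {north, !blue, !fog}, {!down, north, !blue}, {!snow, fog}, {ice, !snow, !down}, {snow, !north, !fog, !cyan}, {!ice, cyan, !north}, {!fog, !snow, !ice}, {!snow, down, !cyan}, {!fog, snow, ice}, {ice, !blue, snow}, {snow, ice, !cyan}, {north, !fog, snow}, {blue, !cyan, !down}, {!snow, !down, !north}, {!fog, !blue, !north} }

Try cyan = false.
Try snow = false.
Try blue = false.
Unit clause (!down) forces down = false.
Try ice = false.
Unit clause (!fog) forces fog = false.
All clauses hold; north can take either value.
A satisfying assignment: cyan=false, fog=false, snow=false, ice=false, north=true, down=false, blue=false.

Satisfiable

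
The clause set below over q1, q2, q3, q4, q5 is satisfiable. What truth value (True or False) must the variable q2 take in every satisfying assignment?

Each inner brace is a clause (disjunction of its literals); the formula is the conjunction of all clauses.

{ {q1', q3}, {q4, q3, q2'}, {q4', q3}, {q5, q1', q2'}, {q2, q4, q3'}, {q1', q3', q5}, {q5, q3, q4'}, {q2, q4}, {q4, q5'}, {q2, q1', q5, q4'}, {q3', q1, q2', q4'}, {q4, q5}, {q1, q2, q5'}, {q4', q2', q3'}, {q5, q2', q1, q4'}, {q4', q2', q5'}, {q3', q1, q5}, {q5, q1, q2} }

Suppose q2 = 1.
Try q1 = 0.
Try q4 = 1.
Unit clause (q3) forces q3 = 1.
Now (q3') is unsatisfied and unit — conflict.
Backtrack on q4: now try q4 = 0.
Unit clause (q3) forces q3 = 1.
Unit clause (q5') forces q5 = 0.
Now (q5) is unsatisfied and unit — conflict.
Neither q4 = 1 nor q4 = 0 works.
Backtrack on q1: now try q1 = 1.
Unit clause (q3) forces q3 = 1.
Unit clause (q5) forces q5 = 1.
Unit clause (q4) forces q4 = 1.
Now (q4') is unsatisfied and unit — conflict.
Neither q1 = 1 nor q1 = 0 works.
So every satisfying assignment has q2 = False.

False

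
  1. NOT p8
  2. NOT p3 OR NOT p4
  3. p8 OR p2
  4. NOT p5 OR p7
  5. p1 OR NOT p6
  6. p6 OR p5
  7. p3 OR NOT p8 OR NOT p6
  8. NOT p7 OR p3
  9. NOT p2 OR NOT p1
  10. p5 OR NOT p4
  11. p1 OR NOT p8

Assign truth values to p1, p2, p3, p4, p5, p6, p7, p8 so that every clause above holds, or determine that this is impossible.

The clause (NOT p8) is unit, so p8 = false.
The clause (p2) is unit, so p2 = true.
The clause (NOT p1) is unit, so p1 = false.
The clause (NOT p6) is unit, so p6 = false.
The clause (p5) is unit, so p5 = true.
The clause (p7) is unit, so p7 = true.
The clause (p3) is unit, so p3 = true.
The clause (NOT p4) is unit, so p4 = false.
Every clause now holds.

p1 ↦ false, p2 ↦ true, p3 ↦ true, p4 ↦ false, p5 ↦ true, p6 ↦ false, p7 ↦ true, p8 ↦ false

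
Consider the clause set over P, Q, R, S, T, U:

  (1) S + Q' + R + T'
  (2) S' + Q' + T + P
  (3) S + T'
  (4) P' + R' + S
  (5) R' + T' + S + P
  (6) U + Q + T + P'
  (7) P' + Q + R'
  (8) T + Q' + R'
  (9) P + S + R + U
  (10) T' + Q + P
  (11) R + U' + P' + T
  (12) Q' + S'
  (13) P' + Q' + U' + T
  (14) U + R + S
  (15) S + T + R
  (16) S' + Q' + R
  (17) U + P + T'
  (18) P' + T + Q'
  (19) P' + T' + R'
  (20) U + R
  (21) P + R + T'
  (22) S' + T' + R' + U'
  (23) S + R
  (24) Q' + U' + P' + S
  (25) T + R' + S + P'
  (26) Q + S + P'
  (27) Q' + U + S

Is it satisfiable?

Yes, satisfiable

Branch on S: set S = 1.
Unit clause (Q') forces Q = 0.
Branch on P: set P = 0.
Unit clause (T') forces T = 0.
Branch on U: set U = 1.
All clauses hold; R can take either value.
A satisfying assignment: P=0; Q=0; R=0; S=1; T=0; U=1.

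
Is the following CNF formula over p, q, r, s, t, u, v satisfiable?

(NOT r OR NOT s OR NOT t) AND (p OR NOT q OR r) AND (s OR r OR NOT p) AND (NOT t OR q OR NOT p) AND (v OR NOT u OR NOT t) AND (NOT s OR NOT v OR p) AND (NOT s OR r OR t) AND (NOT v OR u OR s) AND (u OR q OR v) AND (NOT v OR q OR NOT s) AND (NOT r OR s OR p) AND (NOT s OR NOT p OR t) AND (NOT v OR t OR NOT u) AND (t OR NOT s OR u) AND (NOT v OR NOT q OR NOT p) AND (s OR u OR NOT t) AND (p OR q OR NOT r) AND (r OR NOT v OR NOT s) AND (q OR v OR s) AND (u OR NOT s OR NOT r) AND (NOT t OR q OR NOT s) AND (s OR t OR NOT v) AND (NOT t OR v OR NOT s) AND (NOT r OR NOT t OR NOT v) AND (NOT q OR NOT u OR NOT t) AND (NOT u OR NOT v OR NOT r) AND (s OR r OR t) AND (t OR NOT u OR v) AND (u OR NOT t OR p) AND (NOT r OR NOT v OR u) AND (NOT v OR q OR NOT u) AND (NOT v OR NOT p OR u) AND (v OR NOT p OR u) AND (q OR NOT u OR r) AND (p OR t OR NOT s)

Case r = false:
Case p = true:
Unit clause (s) forces s = true.
Unit clause (t) forces t = true.
Unit clause (q) forces q = true.
Unit clause (NOT v) forces v = false.
But (v) is also a unit clause — contradiction.
Undo p and try p = false.
Unit clause (NOT q) forces q = false.
Unit clause (NOT u) forces u = false.
Unit clause (v) forces v = true.
Unit clause (NOT s) forces s = false.
But (s) is also a unit clause — contradiction.
Neither p = true nor p = false works.
Undo r and try r = true.
Case s = false:
Unit clause (p) forces p = true.
Case t = false:
Unit clause (NOT v) forces v = false.
Unit clause (q) forces q = true.
Unit clause (NOT u) forces u = false.
But (u) is also a unit clause — contradiction.
Undo t and try t = true.
Unit clause (q) forces q = true.
Unit clause (NOT v) forces v = false.
Unit clause (NOT u) forces u = false.
But (u) is also a unit clause — contradiction.
Neither t = true nor t = false works.
Undo s and try s = true.
Unit clause (NOT t) forces t = false.
Unit clause (NOT p) forces p = false.
But (p) is also a unit clause — contradiction.
Neither s = true nor s = false works.
Neither r = true nor r = false works.
No assignment satisfies every clause.

No, unsatisfiable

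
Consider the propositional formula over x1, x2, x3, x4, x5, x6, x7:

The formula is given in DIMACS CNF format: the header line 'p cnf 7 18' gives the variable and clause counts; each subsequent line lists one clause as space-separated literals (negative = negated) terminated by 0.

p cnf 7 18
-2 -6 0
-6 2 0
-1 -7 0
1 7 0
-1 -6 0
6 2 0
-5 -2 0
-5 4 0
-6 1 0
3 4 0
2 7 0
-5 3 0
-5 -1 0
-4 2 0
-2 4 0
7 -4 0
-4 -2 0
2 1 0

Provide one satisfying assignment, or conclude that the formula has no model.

UNSATISFIABLE

Case x2 = False:
The clause (¬x6) is unit, so x6 = False.
But (x6) is also a unit clause — contradiction.
That branch fails; take x2 = True instead.
The clause (¬x6) is unit, so x6 = False.
The clause (¬x5) is unit, so x5 = False.
The clause (x4) is unit, so x4 = True.
But (¬x4) is also a unit clause — contradiction.
Neither x2 = True nor x2 = False works.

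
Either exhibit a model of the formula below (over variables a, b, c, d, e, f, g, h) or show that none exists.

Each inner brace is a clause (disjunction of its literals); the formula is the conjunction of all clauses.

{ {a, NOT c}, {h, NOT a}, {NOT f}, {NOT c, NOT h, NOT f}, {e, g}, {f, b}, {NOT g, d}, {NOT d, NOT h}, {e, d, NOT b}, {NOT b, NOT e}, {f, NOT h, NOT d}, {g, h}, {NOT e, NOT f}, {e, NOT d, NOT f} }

a ↦ false, b ↦ true, c ↦ false, d ↦ true, e ↦ false, f ↦ false, g ↦ true, h ↦ false

Unit clause (NOT f) forces f = false.
Unit clause (b) forces b = true.
Unit clause (NOT e) forces e = false.
Unit clause (g) forces g = true.
Unit clause (d) forces d = true.
Unit clause (NOT h) forces h = false.
Unit clause (NOT a) forces a = false.
Unit clause (NOT c) forces c = false.
All clauses are satisfied.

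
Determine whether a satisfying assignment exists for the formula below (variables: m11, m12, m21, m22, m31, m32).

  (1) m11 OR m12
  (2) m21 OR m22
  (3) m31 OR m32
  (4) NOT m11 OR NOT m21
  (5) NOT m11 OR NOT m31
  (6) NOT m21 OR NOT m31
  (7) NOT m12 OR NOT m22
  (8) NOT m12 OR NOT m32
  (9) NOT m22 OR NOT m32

No

Suppose m11 = true.
(NOT m21) alone gives m21 = false.
(m22) alone gives m22 = true.
(NOT m31) alone gives m31 = false.
(m32) alone gives m32 = true.
That conflicts with the unit clause (NOT m32).
That branch fails; take m11 = false instead.
(m12) alone gives m12 = true.
(NOT m22) alone gives m22 = false.
(m21) alone gives m21 = true.
(NOT m31) alone gives m31 = false.
(m32) alone gives m32 = true.
That conflicts with the unit clause (NOT m32).
Both values of m11 lead to a conflict.
No assignment satisfies every clause.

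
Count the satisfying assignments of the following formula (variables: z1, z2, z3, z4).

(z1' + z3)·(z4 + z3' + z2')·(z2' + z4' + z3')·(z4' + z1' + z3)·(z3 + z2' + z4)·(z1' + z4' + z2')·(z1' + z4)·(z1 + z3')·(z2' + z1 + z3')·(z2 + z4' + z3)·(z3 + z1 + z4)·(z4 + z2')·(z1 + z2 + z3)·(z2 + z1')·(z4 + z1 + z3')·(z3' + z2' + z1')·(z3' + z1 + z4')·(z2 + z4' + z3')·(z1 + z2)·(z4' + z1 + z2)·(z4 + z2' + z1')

There are 2^4 = 16 truth assignments over (z1, z2, z3, z4).
Check each against the 21 clauses (columns in the order z1, z2, z3, z4):
  F F F F  ✗ fails (z3 + z1 + z4)
  F F F T  ✗ fails (z2 + z4' + z3)
  F F T F  ✗ fails (z1 + z3')
  F F T T  ✗ fails (z1 + z3')
  F T F F  ✗ fails (z3 + z2' + z4)
  F T F T  ✓ satisfies all
  F T T F  ✗ fails (z4 + z3' + z2')
  F T T T  ✗ fails (z2' + z4' + z3')
  T F F F  ✗ fails (z1' + z3)
  T F F T  ✗ fails (z1' + z3)
  T F T F  ✗ fails (z1' + z4)
  T F T T  ✗ fails (z2 + z1')
  T T F F  ✗ fails (z1' + z3)
  T T F T  ✗ fails (z1' + z3)
  T T T F  ✗ fails (z4 + z3' + z2')
  T T T T  ✗ fails (z2' + z4' + z3')
1 of the 16 rows is a model.

1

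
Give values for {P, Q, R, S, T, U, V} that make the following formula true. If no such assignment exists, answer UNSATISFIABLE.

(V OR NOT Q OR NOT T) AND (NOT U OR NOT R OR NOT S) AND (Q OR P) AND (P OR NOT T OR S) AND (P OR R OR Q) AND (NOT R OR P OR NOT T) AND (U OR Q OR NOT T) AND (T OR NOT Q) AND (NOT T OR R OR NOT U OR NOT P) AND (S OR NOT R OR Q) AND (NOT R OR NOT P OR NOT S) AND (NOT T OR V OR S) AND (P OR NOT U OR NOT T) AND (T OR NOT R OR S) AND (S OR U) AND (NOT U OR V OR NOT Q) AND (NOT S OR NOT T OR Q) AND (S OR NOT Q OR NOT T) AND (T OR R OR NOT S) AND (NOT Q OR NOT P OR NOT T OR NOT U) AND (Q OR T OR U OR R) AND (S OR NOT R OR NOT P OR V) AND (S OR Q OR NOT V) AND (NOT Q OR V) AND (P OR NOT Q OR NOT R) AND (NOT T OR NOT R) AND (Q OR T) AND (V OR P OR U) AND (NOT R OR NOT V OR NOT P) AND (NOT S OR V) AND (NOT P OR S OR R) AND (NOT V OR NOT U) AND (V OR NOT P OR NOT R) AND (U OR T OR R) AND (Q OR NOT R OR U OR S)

Branch on Q: set Q = true.
The clause (T) is unit, so T = true.
The clause (V) is unit, so V = true.
The clause (S) is unit, so S = true.
The clause (NOT R) is unit, so R = false.
The clause (NOT U) is unit, so U = false.
All clauses hold; P can take either value.

P ↦ true, Q ↦ true, R ↦ false, S ↦ true, T ↦ true, U ↦ false, V ↦ true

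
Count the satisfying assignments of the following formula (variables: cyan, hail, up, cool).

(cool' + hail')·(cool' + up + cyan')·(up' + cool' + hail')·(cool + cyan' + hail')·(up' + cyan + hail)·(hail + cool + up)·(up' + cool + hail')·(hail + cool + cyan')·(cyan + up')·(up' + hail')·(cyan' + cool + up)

3

There are 2^4 = 16 truth assignments over (cyan, hail, up, cool).
Split on cyan. With cyan = 1, the clauses containing cyan are satisfied and cyan' drops from the rest; 1 of the 2^3 = 8 assignments to the other variables satisfy what remains.
With cyan = 0, by the same count on the reduced clause set, 2 assignments work.
Total: 1 + 2 = 3.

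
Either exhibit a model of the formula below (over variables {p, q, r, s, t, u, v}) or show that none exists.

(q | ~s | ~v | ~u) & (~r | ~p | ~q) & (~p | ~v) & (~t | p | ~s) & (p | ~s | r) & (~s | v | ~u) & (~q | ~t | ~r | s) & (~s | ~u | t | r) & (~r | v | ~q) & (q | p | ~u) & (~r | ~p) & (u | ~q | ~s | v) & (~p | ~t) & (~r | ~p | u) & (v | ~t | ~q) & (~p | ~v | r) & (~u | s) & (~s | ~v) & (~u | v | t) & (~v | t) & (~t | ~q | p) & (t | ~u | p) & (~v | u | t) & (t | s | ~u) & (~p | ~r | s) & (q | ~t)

Suppose p = 1.
From the singleton clause (~v), v = 0.
From the singleton clause (~r), r = 0.
From the singleton clause (~t), t = 0.
From the singleton clause (~u), u = 0.
Suppose q = 0.
All clauses hold; s can take either value.

p ↦ 1, q ↦ 0, r ↦ 0, s ↦ 1, t ↦ 0, u ↦ 0, v ↦ 0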